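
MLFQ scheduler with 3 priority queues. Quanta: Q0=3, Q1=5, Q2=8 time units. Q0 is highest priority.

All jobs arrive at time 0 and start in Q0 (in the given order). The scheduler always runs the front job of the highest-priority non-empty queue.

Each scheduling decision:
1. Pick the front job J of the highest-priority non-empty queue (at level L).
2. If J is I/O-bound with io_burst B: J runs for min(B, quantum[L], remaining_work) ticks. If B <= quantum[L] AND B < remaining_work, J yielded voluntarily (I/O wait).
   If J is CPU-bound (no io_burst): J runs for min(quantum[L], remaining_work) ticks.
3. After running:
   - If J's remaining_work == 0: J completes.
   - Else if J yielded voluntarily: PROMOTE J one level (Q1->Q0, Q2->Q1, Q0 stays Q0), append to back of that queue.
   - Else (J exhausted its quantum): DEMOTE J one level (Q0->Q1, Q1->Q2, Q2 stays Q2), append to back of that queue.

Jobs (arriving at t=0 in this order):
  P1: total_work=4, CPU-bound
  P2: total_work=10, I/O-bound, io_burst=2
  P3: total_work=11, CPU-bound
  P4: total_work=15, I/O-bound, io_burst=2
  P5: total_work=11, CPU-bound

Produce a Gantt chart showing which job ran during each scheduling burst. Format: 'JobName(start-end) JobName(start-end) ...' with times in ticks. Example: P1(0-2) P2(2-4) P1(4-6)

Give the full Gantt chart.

t=0-3: P1@Q0 runs 3, rem=1, quantum used, demote→Q1. Q0=[P2,P3,P4,P5] Q1=[P1] Q2=[]
t=3-5: P2@Q0 runs 2, rem=8, I/O yield, promote→Q0. Q0=[P3,P4,P5,P2] Q1=[P1] Q2=[]
t=5-8: P3@Q0 runs 3, rem=8, quantum used, demote→Q1. Q0=[P4,P5,P2] Q1=[P1,P3] Q2=[]
t=8-10: P4@Q0 runs 2, rem=13, I/O yield, promote→Q0. Q0=[P5,P2,P4] Q1=[P1,P3] Q2=[]
t=10-13: P5@Q0 runs 3, rem=8, quantum used, demote→Q1. Q0=[P2,P4] Q1=[P1,P3,P5] Q2=[]
t=13-15: P2@Q0 runs 2, rem=6, I/O yield, promote→Q0. Q0=[P4,P2] Q1=[P1,P3,P5] Q2=[]
t=15-17: P4@Q0 runs 2, rem=11, I/O yield, promote→Q0. Q0=[P2,P4] Q1=[P1,P3,P5] Q2=[]
t=17-19: P2@Q0 runs 2, rem=4, I/O yield, promote→Q0. Q0=[P4,P2] Q1=[P1,P3,P5] Q2=[]
t=19-21: P4@Q0 runs 2, rem=9, I/O yield, promote→Q0. Q0=[P2,P4] Q1=[P1,P3,P5] Q2=[]
t=21-23: P2@Q0 runs 2, rem=2, I/O yield, promote→Q0. Q0=[P4,P2] Q1=[P1,P3,P5] Q2=[]
t=23-25: P4@Q0 runs 2, rem=7, I/O yield, promote→Q0. Q0=[P2,P4] Q1=[P1,P3,P5] Q2=[]
t=25-27: P2@Q0 runs 2, rem=0, completes. Q0=[P4] Q1=[P1,P3,P5] Q2=[]
t=27-29: P4@Q0 runs 2, rem=5, I/O yield, promote→Q0. Q0=[P4] Q1=[P1,P3,P5] Q2=[]
t=29-31: P4@Q0 runs 2, rem=3, I/O yield, promote→Q0. Q0=[P4] Q1=[P1,P3,P5] Q2=[]
t=31-33: P4@Q0 runs 2, rem=1, I/O yield, promote→Q0. Q0=[P4] Q1=[P1,P3,P5] Q2=[]
t=33-34: P4@Q0 runs 1, rem=0, completes. Q0=[] Q1=[P1,P3,P5] Q2=[]
t=34-35: P1@Q1 runs 1, rem=0, completes. Q0=[] Q1=[P3,P5] Q2=[]
t=35-40: P3@Q1 runs 5, rem=3, quantum used, demote→Q2. Q0=[] Q1=[P5] Q2=[P3]
t=40-45: P5@Q1 runs 5, rem=3, quantum used, demote→Q2. Q0=[] Q1=[] Q2=[P3,P5]
t=45-48: P3@Q2 runs 3, rem=0, completes. Q0=[] Q1=[] Q2=[P5]
t=48-51: P5@Q2 runs 3, rem=0, completes. Q0=[] Q1=[] Q2=[]

Answer: P1(0-3) P2(3-5) P3(5-8) P4(8-10) P5(10-13) P2(13-15) P4(15-17) P2(17-19) P4(19-21) P2(21-23) P4(23-25) P2(25-27) P4(27-29) P4(29-31) P4(31-33) P4(33-34) P1(34-35) P3(35-40) P5(40-45) P3(45-48) P5(48-51)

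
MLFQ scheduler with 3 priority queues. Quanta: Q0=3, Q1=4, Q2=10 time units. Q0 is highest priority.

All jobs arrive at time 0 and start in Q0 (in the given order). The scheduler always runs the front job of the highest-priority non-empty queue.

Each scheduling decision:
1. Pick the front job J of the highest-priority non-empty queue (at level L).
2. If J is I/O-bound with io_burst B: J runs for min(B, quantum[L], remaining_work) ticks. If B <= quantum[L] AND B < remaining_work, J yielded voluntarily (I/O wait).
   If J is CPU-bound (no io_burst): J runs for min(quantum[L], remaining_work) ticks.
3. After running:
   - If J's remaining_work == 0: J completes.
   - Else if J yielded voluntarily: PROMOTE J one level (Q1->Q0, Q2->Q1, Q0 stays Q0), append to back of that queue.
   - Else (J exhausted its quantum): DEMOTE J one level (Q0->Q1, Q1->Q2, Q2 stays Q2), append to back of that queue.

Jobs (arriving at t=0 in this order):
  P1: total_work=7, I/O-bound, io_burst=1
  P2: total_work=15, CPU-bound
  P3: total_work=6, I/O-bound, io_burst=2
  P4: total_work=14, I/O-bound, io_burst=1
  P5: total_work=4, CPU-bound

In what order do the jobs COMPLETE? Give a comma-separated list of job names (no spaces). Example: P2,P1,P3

t=0-1: P1@Q0 runs 1, rem=6, I/O yield, promote→Q0. Q0=[P2,P3,P4,P5,P1] Q1=[] Q2=[]
t=1-4: P2@Q0 runs 3, rem=12, quantum used, demote→Q1. Q0=[P3,P4,P5,P1] Q1=[P2] Q2=[]
t=4-6: P3@Q0 runs 2, rem=4, I/O yield, promote→Q0. Q0=[P4,P5,P1,P3] Q1=[P2] Q2=[]
t=6-7: P4@Q0 runs 1, rem=13, I/O yield, promote→Q0. Q0=[P5,P1,P3,P4] Q1=[P2] Q2=[]
t=7-10: P5@Q0 runs 3, rem=1, quantum used, demote→Q1. Q0=[P1,P3,P4] Q1=[P2,P5] Q2=[]
t=10-11: P1@Q0 runs 1, rem=5, I/O yield, promote→Q0. Q0=[P3,P4,P1] Q1=[P2,P5] Q2=[]
t=11-13: P3@Q0 runs 2, rem=2, I/O yield, promote→Q0. Q0=[P4,P1,P3] Q1=[P2,P5] Q2=[]
t=13-14: P4@Q0 runs 1, rem=12, I/O yield, promote→Q0. Q0=[P1,P3,P4] Q1=[P2,P5] Q2=[]
t=14-15: P1@Q0 runs 1, rem=4, I/O yield, promote→Q0. Q0=[P3,P4,P1] Q1=[P2,P5] Q2=[]
t=15-17: P3@Q0 runs 2, rem=0, completes. Q0=[P4,P1] Q1=[P2,P5] Q2=[]
t=17-18: P4@Q0 runs 1, rem=11, I/O yield, promote→Q0. Q0=[P1,P4] Q1=[P2,P5] Q2=[]
t=18-19: P1@Q0 runs 1, rem=3, I/O yield, promote→Q0. Q0=[P4,P1] Q1=[P2,P5] Q2=[]
t=19-20: P4@Q0 runs 1, rem=10, I/O yield, promote→Q0. Q0=[P1,P4] Q1=[P2,P5] Q2=[]
t=20-21: P1@Q0 runs 1, rem=2, I/O yield, promote→Q0. Q0=[P4,P1] Q1=[P2,P5] Q2=[]
t=21-22: P4@Q0 runs 1, rem=9, I/O yield, promote→Q0. Q0=[P1,P4] Q1=[P2,P5] Q2=[]
t=22-23: P1@Q0 runs 1, rem=1, I/O yield, promote→Q0. Q0=[P4,P1] Q1=[P2,P5] Q2=[]
t=23-24: P4@Q0 runs 1, rem=8, I/O yield, promote→Q0. Q0=[P1,P4] Q1=[P2,P5] Q2=[]
t=24-25: P1@Q0 runs 1, rem=0, completes. Q0=[P4] Q1=[P2,P5] Q2=[]
t=25-26: P4@Q0 runs 1, rem=7, I/O yield, promote→Q0. Q0=[P4] Q1=[P2,P5] Q2=[]
t=26-27: P4@Q0 runs 1, rem=6, I/O yield, promote→Q0. Q0=[P4] Q1=[P2,P5] Q2=[]
t=27-28: P4@Q0 runs 1, rem=5, I/O yield, promote→Q0. Q0=[P4] Q1=[P2,P5] Q2=[]
t=28-29: P4@Q0 runs 1, rem=4, I/O yield, promote→Q0. Q0=[P4] Q1=[P2,P5] Q2=[]
t=29-30: P4@Q0 runs 1, rem=3, I/O yield, promote→Q0. Q0=[P4] Q1=[P2,P5] Q2=[]
t=30-31: P4@Q0 runs 1, rem=2, I/O yield, promote→Q0. Q0=[P4] Q1=[P2,P5] Q2=[]
t=31-32: P4@Q0 runs 1, rem=1, I/O yield, promote→Q0. Q0=[P4] Q1=[P2,P5] Q2=[]
t=32-33: P4@Q0 runs 1, rem=0, completes. Q0=[] Q1=[P2,P5] Q2=[]
t=33-37: P2@Q1 runs 4, rem=8, quantum used, demote→Q2. Q0=[] Q1=[P5] Q2=[P2]
t=37-38: P5@Q1 runs 1, rem=0, completes. Q0=[] Q1=[] Q2=[P2]
t=38-46: P2@Q2 runs 8, rem=0, completes. Q0=[] Q1=[] Q2=[]

Answer: P3,P1,P4,P5,P2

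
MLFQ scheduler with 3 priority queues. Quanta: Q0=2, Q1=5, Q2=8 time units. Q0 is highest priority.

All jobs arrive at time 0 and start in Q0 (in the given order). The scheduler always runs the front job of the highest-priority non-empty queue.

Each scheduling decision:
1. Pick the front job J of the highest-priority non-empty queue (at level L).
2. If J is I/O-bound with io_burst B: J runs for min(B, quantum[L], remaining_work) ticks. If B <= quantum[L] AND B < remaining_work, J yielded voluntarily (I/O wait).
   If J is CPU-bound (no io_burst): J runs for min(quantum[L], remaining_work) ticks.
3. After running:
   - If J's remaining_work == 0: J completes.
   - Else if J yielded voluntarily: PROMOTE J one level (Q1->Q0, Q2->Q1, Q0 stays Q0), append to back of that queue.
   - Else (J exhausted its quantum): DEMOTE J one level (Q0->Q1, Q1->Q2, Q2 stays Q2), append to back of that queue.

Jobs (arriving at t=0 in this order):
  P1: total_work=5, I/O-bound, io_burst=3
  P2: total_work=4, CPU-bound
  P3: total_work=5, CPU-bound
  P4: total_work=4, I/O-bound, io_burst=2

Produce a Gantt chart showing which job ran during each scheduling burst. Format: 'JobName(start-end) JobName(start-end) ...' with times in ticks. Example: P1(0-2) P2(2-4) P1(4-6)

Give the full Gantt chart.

Answer: P1(0-2) P2(2-4) P3(4-6) P4(6-8) P4(8-10) P1(10-13) P2(13-15) P3(15-18)

Derivation:
t=0-2: P1@Q0 runs 2, rem=3, quantum used, demote→Q1. Q0=[P2,P3,P4] Q1=[P1] Q2=[]
t=2-4: P2@Q0 runs 2, rem=2, quantum used, demote→Q1. Q0=[P3,P4] Q1=[P1,P2] Q2=[]
t=4-6: P3@Q0 runs 2, rem=3, quantum used, demote→Q1. Q0=[P4] Q1=[P1,P2,P3] Q2=[]
t=6-8: P4@Q0 runs 2, rem=2, I/O yield, promote→Q0. Q0=[P4] Q1=[P1,P2,P3] Q2=[]
t=8-10: P4@Q0 runs 2, rem=0, completes. Q0=[] Q1=[P1,P2,P3] Q2=[]
t=10-13: P1@Q1 runs 3, rem=0, completes. Q0=[] Q1=[P2,P3] Q2=[]
t=13-15: P2@Q1 runs 2, rem=0, completes. Q0=[] Q1=[P3] Q2=[]
t=15-18: P3@Q1 runs 3, rem=0, completes. Q0=[] Q1=[] Q2=[]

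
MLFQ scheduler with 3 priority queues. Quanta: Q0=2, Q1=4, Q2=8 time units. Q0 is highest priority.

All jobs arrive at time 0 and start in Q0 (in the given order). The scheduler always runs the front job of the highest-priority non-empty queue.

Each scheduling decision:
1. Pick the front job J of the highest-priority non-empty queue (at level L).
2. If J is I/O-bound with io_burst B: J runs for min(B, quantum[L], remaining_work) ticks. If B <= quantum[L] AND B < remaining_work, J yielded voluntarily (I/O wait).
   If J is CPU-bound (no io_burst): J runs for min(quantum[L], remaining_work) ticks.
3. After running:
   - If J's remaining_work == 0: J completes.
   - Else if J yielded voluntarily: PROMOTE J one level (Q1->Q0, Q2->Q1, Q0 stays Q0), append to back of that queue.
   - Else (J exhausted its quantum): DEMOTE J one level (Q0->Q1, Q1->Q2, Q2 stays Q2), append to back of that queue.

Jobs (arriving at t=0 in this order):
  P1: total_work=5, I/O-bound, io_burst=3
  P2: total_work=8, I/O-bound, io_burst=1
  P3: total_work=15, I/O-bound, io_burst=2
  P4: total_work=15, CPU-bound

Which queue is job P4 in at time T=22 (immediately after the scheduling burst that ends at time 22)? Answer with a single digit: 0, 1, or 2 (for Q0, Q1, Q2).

Answer: 1

Derivation:
t=0-2: P1@Q0 runs 2, rem=3, quantum used, demote→Q1. Q0=[P2,P3,P4] Q1=[P1] Q2=[]
t=2-3: P2@Q0 runs 1, rem=7, I/O yield, promote→Q0. Q0=[P3,P4,P2] Q1=[P1] Q2=[]
t=3-5: P3@Q0 runs 2, rem=13, I/O yield, promote→Q0. Q0=[P4,P2,P3] Q1=[P1] Q2=[]
t=5-7: P4@Q0 runs 2, rem=13, quantum used, demote→Q1. Q0=[P2,P3] Q1=[P1,P4] Q2=[]
t=7-8: P2@Q0 runs 1, rem=6, I/O yield, promote→Q0. Q0=[P3,P2] Q1=[P1,P4] Q2=[]
t=8-10: P3@Q0 runs 2, rem=11, I/O yield, promote→Q0. Q0=[P2,P3] Q1=[P1,P4] Q2=[]
t=10-11: P2@Q0 runs 1, rem=5, I/O yield, promote→Q0. Q0=[P3,P2] Q1=[P1,P4] Q2=[]
t=11-13: P3@Q0 runs 2, rem=9, I/O yield, promote→Q0. Q0=[P2,P3] Q1=[P1,P4] Q2=[]
t=13-14: P2@Q0 runs 1, rem=4, I/O yield, promote→Q0. Q0=[P3,P2] Q1=[P1,P4] Q2=[]
t=14-16: P3@Q0 runs 2, rem=7, I/O yield, promote→Q0. Q0=[P2,P3] Q1=[P1,P4] Q2=[]
t=16-17: P2@Q0 runs 1, rem=3, I/O yield, promote→Q0. Q0=[P3,P2] Q1=[P1,P4] Q2=[]
t=17-19: P3@Q0 runs 2, rem=5, I/O yield, promote→Q0. Q0=[P2,P3] Q1=[P1,P4] Q2=[]
t=19-20: P2@Q0 runs 1, rem=2, I/O yield, promote→Q0. Q0=[P3,P2] Q1=[P1,P4] Q2=[]
t=20-22: P3@Q0 runs 2, rem=3, I/O yield, promote→Q0. Q0=[P2,P3] Q1=[P1,P4] Q2=[]
t=22-23: P2@Q0 runs 1, rem=1, I/O yield, promote→Q0. Q0=[P3,P2] Q1=[P1,P4] Q2=[]
t=23-25: P3@Q0 runs 2, rem=1, I/O yield, promote→Q0. Q0=[P2,P3] Q1=[P1,P4] Q2=[]
t=25-26: P2@Q0 runs 1, rem=0, completes. Q0=[P3] Q1=[P1,P4] Q2=[]
t=26-27: P3@Q0 runs 1, rem=0, completes. Q0=[] Q1=[P1,P4] Q2=[]
t=27-30: P1@Q1 runs 3, rem=0, completes. Q0=[] Q1=[P4] Q2=[]
t=30-34: P4@Q1 runs 4, rem=9, quantum used, demote→Q2. Q0=[] Q1=[] Q2=[P4]
t=34-42: P4@Q2 runs 8, rem=1, quantum used, demote→Q2. Q0=[] Q1=[] Q2=[P4]
t=42-43: P4@Q2 runs 1, rem=0, completes. Q0=[] Q1=[] Q2=[]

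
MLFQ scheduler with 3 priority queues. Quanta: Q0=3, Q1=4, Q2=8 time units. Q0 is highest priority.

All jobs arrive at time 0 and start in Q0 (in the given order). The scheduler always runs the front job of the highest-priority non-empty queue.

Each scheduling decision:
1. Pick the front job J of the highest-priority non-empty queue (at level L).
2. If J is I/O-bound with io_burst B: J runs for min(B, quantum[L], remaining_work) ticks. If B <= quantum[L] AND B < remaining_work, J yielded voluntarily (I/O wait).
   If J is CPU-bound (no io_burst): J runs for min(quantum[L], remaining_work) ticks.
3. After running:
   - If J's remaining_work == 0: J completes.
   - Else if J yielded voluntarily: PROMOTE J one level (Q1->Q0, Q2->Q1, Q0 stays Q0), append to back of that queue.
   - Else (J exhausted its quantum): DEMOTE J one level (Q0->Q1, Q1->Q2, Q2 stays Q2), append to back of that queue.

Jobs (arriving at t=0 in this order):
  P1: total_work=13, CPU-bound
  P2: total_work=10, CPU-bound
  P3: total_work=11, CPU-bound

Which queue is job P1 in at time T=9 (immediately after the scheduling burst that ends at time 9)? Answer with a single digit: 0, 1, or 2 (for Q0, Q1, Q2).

t=0-3: P1@Q0 runs 3, rem=10, quantum used, demote→Q1. Q0=[P2,P3] Q1=[P1] Q2=[]
t=3-6: P2@Q0 runs 3, rem=7, quantum used, demote→Q1. Q0=[P3] Q1=[P1,P2] Q2=[]
t=6-9: P3@Q0 runs 3, rem=8, quantum used, demote→Q1. Q0=[] Q1=[P1,P2,P3] Q2=[]
t=9-13: P1@Q1 runs 4, rem=6, quantum used, demote→Q2. Q0=[] Q1=[P2,P3] Q2=[P1]
t=13-17: P2@Q1 runs 4, rem=3, quantum used, demote→Q2. Q0=[] Q1=[P3] Q2=[P1,P2]
t=17-21: P3@Q1 runs 4, rem=4, quantum used, demote→Q2. Q0=[] Q1=[] Q2=[P1,P2,P3]
t=21-27: P1@Q2 runs 6, rem=0, completes. Q0=[] Q1=[] Q2=[P2,P3]
t=27-30: P2@Q2 runs 3, rem=0, completes. Q0=[] Q1=[] Q2=[P3]
t=30-34: P3@Q2 runs 4, rem=0, completes. Q0=[] Q1=[] Q2=[]

Answer: 1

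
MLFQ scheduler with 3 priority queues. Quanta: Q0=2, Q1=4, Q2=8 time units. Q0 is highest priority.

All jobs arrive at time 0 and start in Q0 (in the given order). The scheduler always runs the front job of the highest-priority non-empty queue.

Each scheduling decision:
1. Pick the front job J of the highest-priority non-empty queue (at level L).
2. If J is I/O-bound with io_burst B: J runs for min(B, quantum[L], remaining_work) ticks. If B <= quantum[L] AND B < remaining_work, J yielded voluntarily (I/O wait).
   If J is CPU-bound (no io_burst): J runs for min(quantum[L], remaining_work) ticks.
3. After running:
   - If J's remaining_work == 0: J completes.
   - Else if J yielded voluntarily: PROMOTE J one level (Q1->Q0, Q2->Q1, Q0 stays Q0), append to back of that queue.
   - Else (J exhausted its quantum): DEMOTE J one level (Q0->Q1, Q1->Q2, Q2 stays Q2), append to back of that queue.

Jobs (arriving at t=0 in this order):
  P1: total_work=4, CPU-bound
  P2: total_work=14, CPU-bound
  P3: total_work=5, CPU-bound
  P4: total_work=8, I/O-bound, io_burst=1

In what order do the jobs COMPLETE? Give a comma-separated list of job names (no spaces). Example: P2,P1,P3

t=0-2: P1@Q0 runs 2, rem=2, quantum used, demote→Q1. Q0=[P2,P3,P4] Q1=[P1] Q2=[]
t=2-4: P2@Q0 runs 2, rem=12, quantum used, demote→Q1. Q0=[P3,P4] Q1=[P1,P2] Q2=[]
t=4-6: P3@Q0 runs 2, rem=3, quantum used, demote→Q1. Q0=[P4] Q1=[P1,P2,P3] Q2=[]
t=6-7: P4@Q0 runs 1, rem=7, I/O yield, promote→Q0. Q0=[P4] Q1=[P1,P2,P3] Q2=[]
t=7-8: P4@Q0 runs 1, rem=6, I/O yield, promote→Q0. Q0=[P4] Q1=[P1,P2,P3] Q2=[]
t=8-9: P4@Q0 runs 1, rem=5, I/O yield, promote→Q0. Q0=[P4] Q1=[P1,P2,P3] Q2=[]
t=9-10: P4@Q0 runs 1, rem=4, I/O yield, promote→Q0. Q0=[P4] Q1=[P1,P2,P3] Q2=[]
t=10-11: P4@Q0 runs 1, rem=3, I/O yield, promote→Q0. Q0=[P4] Q1=[P1,P2,P3] Q2=[]
t=11-12: P4@Q0 runs 1, rem=2, I/O yield, promote→Q0. Q0=[P4] Q1=[P1,P2,P3] Q2=[]
t=12-13: P4@Q0 runs 1, rem=1, I/O yield, promote→Q0. Q0=[P4] Q1=[P1,P2,P3] Q2=[]
t=13-14: P4@Q0 runs 1, rem=0, completes. Q0=[] Q1=[P1,P2,P3] Q2=[]
t=14-16: P1@Q1 runs 2, rem=0, completes. Q0=[] Q1=[P2,P3] Q2=[]
t=16-20: P2@Q1 runs 4, rem=8, quantum used, demote→Q2. Q0=[] Q1=[P3] Q2=[P2]
t=20-23: P3@Q1 runs 3, rem=0, completes. Q0=[] Q1=[] Q2=[P2]
t=23-31: P2@Q2 runs 8, rem=0, completes. Q0=[] Q1=[] Q2=[]

Answer: P4,P1,P3,P2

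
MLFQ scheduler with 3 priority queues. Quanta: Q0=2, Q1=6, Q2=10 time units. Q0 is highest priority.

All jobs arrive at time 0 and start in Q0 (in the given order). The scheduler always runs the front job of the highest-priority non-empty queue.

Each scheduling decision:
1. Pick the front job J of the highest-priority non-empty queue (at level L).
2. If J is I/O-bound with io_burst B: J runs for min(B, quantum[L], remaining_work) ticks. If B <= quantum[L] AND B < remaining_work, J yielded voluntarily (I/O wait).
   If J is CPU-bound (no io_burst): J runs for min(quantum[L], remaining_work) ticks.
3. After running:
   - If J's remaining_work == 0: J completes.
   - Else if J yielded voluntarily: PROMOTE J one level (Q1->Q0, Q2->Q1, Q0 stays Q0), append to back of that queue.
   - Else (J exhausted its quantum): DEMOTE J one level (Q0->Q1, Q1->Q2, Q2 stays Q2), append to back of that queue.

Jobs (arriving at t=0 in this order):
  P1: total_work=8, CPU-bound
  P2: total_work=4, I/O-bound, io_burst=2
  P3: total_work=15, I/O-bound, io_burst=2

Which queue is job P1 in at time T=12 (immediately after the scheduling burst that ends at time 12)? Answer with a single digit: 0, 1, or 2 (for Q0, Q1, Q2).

t=0-2: P1@Q0 runs 2, rem=6, quantum used, demote→Q1. Q0=[P2,P3] Q1=[P1] Q2=[]
t=2-4: P2@Q0 runs 2, rem=2, I/O yield, promote→Q0. Q0=[P3,P2] Q1=[P1] Q2=[]
t=4-6: P3@Q0 runs 2, rem=13, I/O yield, promote→Q0. Q0=[P2,P3] Q1=[P1] Q2=[]
t=6-8: P2@Q0 runs 2, rem=0, completes. Q0=[P3] Q1=[P1] Q2=[]
t=8-10: P3@Q0 runs 2, rem=11, I/O yield, promote→Q0. Q0=[P3] Q1=[P1] Q2=[]
t=10-12: P3@Q0 runs 2, rem=9, I/O yield, promote→Q0. Q0=[P3] Q1=[P1] Q2=[]
t=12-14: P3@Q0 runs 2, rem=7, I/O yield, promote→Q0. Q0=[P3] Q1=[P1] Q2=[]
t=14-16: P3@Q0 runs 2, rem=5, I/O yield, promote→Q0. Q0=[P3] Q1=[P1] Q2=[]
t=16-18: P3@Q0 runs 2, rem=3, I/O yield, promote→Q0. Q0=[P3] Q1=[P1] Q2=[]
t=18-20: P3@Q0 runs 2, rem=1, I/O yield, promote→Q0. Q0=[P3] Q1=[P1] Q2=[]
t=20-21: P3@Q0 runs 1, rem=0, completes. Q0=[] Q1=[P1] Q2=[]
t=21-27: P1@Q1 runs 6, rem=0, completes. Q0=[] Q1=[] Q2=[]

Answer: 1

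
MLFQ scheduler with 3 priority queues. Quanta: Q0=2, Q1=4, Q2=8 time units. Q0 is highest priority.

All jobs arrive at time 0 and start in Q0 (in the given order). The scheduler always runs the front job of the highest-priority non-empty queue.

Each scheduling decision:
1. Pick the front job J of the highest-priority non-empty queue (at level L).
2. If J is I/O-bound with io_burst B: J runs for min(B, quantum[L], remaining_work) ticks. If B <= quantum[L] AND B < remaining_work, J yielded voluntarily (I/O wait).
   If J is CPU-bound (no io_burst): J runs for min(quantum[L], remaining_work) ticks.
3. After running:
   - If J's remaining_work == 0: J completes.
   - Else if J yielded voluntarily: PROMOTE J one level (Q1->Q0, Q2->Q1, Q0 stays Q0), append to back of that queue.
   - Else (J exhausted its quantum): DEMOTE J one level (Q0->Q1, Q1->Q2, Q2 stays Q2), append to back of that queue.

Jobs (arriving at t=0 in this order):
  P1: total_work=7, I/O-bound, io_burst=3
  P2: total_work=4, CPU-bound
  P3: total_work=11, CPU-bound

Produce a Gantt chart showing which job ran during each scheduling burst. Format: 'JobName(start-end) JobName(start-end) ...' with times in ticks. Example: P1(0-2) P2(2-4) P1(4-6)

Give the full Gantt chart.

t=0-2: P1@Q0 runs 2, rem=5, quantum used, demote→Q1. Q0=[P2,P3] Q1=[P1] Q2=[]
t=2-4: P2@Q0 runs 2, rem=2, quantum used, demote→Q1. Q0=[P3] Q1=[P1,P2] Q2=[]
t=4-6: P3@Q0 runs 2, rem=9, quantum used, demote→Q1. Q0=[] Q1=[P1,P2,P3] Q2=[]
t=6-9: P1@Q1 runs 3, rem=2, I/O yield, promote→Q0. Q0=[P1] Q1=[P2,P3] Q2=[]
t=9-11: P1@Q0 runs 2, rem=0, completes. Q0=[] Q1=[P2,P3] Q2=[]
t=11-13: P2@Q1 runs 2, rem=0, completes. Q0=[] Q1=[P3] Q2=[]
t=13-17: P3@Q1 runs 4, rem=5, quantum used, demote→Q2. Q0=[] Q1=[] Q2=[P3]
t=17-22: P3@Q2 runs 5, rem=0, completes. Q0=[] Q1=[] Q2=[]

Answer: P1(0-2) P2(2-4) P3(4-6) P1(6-9) P1(9-11) P2(11-13) P3(13-17) P3(17-22)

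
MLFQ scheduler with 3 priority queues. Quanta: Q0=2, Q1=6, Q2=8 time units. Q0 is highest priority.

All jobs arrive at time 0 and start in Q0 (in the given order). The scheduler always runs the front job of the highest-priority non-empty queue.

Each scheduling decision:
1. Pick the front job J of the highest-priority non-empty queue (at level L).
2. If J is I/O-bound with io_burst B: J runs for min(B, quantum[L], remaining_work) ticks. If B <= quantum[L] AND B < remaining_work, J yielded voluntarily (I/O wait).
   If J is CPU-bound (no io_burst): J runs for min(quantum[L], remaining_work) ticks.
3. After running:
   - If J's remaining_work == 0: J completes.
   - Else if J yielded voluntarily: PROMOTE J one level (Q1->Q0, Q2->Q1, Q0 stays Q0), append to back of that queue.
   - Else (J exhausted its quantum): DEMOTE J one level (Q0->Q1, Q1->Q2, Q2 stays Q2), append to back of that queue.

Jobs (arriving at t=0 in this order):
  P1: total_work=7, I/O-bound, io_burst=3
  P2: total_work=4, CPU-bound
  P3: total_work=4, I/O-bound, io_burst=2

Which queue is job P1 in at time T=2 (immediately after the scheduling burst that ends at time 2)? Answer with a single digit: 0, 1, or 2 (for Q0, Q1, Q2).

Answer: 1

Derivation:
t=0-2: P1@Q0 runs 2, rem=5, quantum used, demote→Q1. Q0=[P2,P3] Q1=[P1] Q2=[]
t=2-4: P2@Q0 runs 2, rem=2, quantum used, demote→Q1. Q0=[P3] Q1=[P1,P2] Q2=[]
t=4-6: P3@Q0 runs 2, rem=2, I/O yield, promote→Q0. Q0=[P3] Q1=[P1,P2] Q2=[]
t=6-8: P3@Q0 runs 2, rem=0, completes. Q0=[] Q1=[P1,P2] Q2=[]
t=8-11: P1@Q1 runs 3, rem=2, I/O yield, promote→Q0. Q0=[P1] Q1=[P2] Q2=[]
t=11-13: P1@Q0 runs 2, rem=0, completes. Q0=[] Q1=[P2] Q2=[]
t=13-15: P2@Q1 runs 2, rem=0, completes. Q0=[] Q1=[] Q2=[]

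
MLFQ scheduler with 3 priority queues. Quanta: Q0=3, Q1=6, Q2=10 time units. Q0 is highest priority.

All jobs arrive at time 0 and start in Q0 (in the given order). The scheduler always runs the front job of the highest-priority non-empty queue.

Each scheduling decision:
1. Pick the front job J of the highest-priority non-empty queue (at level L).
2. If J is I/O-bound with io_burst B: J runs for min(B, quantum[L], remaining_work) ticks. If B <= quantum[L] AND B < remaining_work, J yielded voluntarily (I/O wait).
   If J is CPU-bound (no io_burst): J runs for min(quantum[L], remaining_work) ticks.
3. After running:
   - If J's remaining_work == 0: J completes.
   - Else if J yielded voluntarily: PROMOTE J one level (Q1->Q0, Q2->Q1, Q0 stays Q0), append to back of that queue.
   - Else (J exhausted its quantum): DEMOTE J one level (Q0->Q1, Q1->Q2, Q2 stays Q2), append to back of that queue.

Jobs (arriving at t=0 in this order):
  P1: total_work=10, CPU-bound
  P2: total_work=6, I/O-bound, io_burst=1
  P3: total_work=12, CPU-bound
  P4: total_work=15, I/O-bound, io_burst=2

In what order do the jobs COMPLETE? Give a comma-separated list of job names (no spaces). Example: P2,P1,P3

t=0-3: P1@Q0 runs 3, rem=7, quantum used, demote→Q1. Q0=[P2,P3,P4] Q1=[P1] Q2=[]
t=3-4: P2@Q0 runs 1, rem=5, I/O yield, promote→Q0. Q0=[P3,P4,P2] Q1=[P1] Q2=[]
t=4-7: P3@Q0 runs 3, rem=9, quantum used, demote→Q1. Q0=[P4,P2] Q1=[P1,P3] Q2=[]
t=7-9: P4@Q0 runs 2, rem=13, I/O yield, promote→Q0. Q0=[P2,P4] Q1=[P1,P3] Q2=[]
t=9-10: P2@Q0 runs 1, rem=4, I/O yield, promote→Q0. Q0=[P4,P2] Q1=[P1,P3] Q2=[]
t=10-12: P4@Q0 runs 2, rem=11, I/O yield, promote→Q0. Q0=[P2,P4] Q1=[P1,P3] Q2=[]
t=12-13: P2@Q0 runs 1, rem=3, I/O yield, promote→Q0. Q0=[P4,P2] Q1=[P1,P3] Q2=[]
t=13-15: P4@Q0 runs 2, rem=9, I/O yield, promote→Q0. Q0=[P2,P4] Q1=[P1,P3] Q2=[]
t=15-16: P2@Q0 runs 1, rem=2, I/O yield, promote→Q0. Q0=[P4,P2] Q1=[P1,P3] Q2=[]
t=16-18: P4@Q0 runs 2, rem=7, I/O yield, promote→Q0. Q0=[P2,P4] Q1=[P1,P3] Q2=[]
t=18-19: P2@Q0 runs 1, rem=1, I/O yield, promote→Q0. Q0=[P4,P2] Q1=[P1,P3] Q2=[]
t=19-21: P4@Q0 runs 2, rem=5, I/O yield, promote→Q0. Q0=[P2,P4] Q1=[P1,P3] Q2=[]
t=21-22: P2@Q0 runs 1, rem=0, completes. Q0=[P4] Q1=[P1,P3] Q2=[]
t=22-24: P4@Q0 runs 2, rem=3, I/O yield, promote→Q0. Q0=[P4] Q1=[P1,P3] Q2=[]
t=24-26: P4@Q0 runs 2, rem=1, I/O yield, promote→Q0. Q0=[P4] Q1=[P1,P3] Q2=[]
t=26-27: P4@Q0 runs 1, rem=0, completes. Q0=[] Q1=[P1,P3] Q2=[]
t=27-33: P1@Q1 runs 6, rem=1, quantum used, demote→Q2. Q0=[] Q1=[P3] Q2=[P1]
t=33-39: P3@Q1 runs 6, rem=3, quantum used, demote→Q2. Q0=[] Q1=[] Q2=[P1,P3]
t=39-40: P1@Q2 runs 1, rem=0, completes. Q0=[] Q1=[] Q2=[P3]
t=40-43: P3@Q2 runs 3, rem=0, completes. Q0=[] Q1=[] Q2=[]

Answer: P2,P4,P1,P3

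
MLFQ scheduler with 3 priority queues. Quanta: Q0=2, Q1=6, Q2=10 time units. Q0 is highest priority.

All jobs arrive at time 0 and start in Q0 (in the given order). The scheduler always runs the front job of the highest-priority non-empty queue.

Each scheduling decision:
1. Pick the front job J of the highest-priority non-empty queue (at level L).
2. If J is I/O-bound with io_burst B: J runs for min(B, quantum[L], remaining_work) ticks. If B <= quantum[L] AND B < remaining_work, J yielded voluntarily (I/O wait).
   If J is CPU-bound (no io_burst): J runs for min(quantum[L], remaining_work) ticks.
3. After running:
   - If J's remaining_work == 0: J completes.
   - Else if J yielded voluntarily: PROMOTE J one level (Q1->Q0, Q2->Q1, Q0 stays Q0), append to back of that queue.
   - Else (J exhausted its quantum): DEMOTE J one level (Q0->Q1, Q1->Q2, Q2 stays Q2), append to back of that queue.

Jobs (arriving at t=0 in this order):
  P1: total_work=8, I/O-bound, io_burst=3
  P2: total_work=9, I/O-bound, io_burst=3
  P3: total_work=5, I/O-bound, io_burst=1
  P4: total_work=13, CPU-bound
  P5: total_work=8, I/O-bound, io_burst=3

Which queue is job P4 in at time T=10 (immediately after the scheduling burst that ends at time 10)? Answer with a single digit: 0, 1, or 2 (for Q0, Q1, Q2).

Answer: 1

Derivation:
t=0-2: P1@Q0 runs 2, rem=6, quantum used, demote→Q1. Q0=[P2,P3,P4,P5] Q1=[P1] Q2=[]
t=2-4: P2@Q0 runs 2, rem=7, quantum used, demote→Q1. Q0=[P3,P4,P5] Q1=[P1,P2] Q2=[]
t=4-5: P3@Q0 runs 1, rem=4, I/O yield, promote→Q0. Q0=[P4,P5,P3] Q1=[P1,P2] Q2=[]
t=5-7: P4@Q0 runs 2, rem=11, quantum used, demote→Q1. Q0=[P5,P3] Q1=[P1,P2,P4] Q2=[]
t=7-9: P5@Q0 runs 2, rem=6, quantum used, demote→Q1. Q0=[P3] Q1=[P1,P2,P4,P5] Q2=[]
t=9-10: P3@Q0 runs 1, rem=3, I/O yield, promote→Q0. Q0=[P3] Q1=[P1,P2,P4,P5] Q2=[]
t=10-11: P3@Q0 runs 1, rem=2, I/O yield, promote→Q0. Q0=[P3] Q1=[P1,P2,P4,P5] Q2=[]
t=11-12: P3@Q0 runs 1, rem=1, I/O yield, promote→Q0. Q0=[P3] Q1=[P1,P2,P4,P5] Q2=[]
t=12-13: P3@Q0 runs 1, rem=0, completes. Q0=[] Q1=[P1,P2,P4,P5] Q2=[]
t=13-16: P1@Q1 runs 3, rem=3, I/O yield, promote→Q0. Q0=[P1] Q1=[P2,P4,P5] Q2=[]
t=16-18: P1@Q0 runs 2, rem=1, quantum used, demote→Q1. Q0=[] Q1=[P2,P4,P5,P1] Q2=[]
t=18-21: P2@Q1 runs 3, rem=4, I/O yield, promote→Q0. Q0=[P2] Q1=[P4,P5,P1] Q2=[]
t=21-23: P2@Q0 runs 2, rem=2, quantum used, demote→Q1. Q0=[] Q1=[P4,P5,P1,P2] Q2=[]
t=23-29: P4@Q1 runs 6, rem=5, quantum used, demote→Q2. Q0=[] Q1=[P5,P1,P2] Q2=[P4]
t=29-32: P5@Q1 runs 3, rem=3, I/O yield, promote→Q0. Q0=[P5] Q1=[P1,P2] Q2=[P4]
t=32-34: P5@Q0 runs 2, rem=1, quantum used, demote→Q1. Q0=[] Q1=[P1,P2,P5] Q2=[P4]
t=34-35: P1@Q1 runs 1, rem=0, completes. Q0=[] Q1=[P2,P5] Q2=[P4]
t=35-37: P2@Q1 runs 2, rem=0, completes. Q0=[] Q1=[P5] Q2=[P4]
t=37-38: P5@Q1 runs 1, rem=0, completes. Q0=[] Q1=[] Q2=[P4]
t=38-43: P4@Q2 runs 5, rem=0, completes. Q0=[] Q1=[] Q2=[]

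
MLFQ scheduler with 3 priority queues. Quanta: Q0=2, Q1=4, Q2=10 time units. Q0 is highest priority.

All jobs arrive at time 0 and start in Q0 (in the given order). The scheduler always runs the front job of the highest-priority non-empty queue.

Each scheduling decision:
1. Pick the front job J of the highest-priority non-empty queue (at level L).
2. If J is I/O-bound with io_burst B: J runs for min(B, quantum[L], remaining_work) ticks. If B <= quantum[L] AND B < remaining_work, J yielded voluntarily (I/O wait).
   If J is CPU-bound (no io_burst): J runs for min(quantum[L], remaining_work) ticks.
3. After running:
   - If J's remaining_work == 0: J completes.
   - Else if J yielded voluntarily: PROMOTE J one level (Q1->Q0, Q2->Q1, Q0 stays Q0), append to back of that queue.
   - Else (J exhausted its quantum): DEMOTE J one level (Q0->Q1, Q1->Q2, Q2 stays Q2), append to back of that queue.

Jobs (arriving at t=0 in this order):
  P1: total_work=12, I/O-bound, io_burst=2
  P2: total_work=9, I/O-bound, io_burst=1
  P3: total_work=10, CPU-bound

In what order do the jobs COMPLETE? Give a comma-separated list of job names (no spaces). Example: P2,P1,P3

Answer: P1,P2,P3

Derivation:
t=0-2: P1@Q0 runs 2, rem=10, I/O yield, promote→Q0. Q0=[P2,P3,P1] Q1=[] Q2=[]
t=2-3: P2@Q0 runs 1, rem=8, I/O yield, promote→Q0. Q0=[P3,P1,P2] Q1=[] Q2=[]
t=3-5: P3@Q0 runs 2, rem=8, quantum used, demote→Q1. Q0=[P1,P2] Q1=[P3] Q2=[]
t=5-7: P1@Q0 runs 2, rem=8, I/O yield, promote→Q0. Q0=[P2,P1] Q1=[P3] Q2=[]
t=7-8: P2@Q0 runs 1, rem=7, I/O yield, promote→Q0. Q0=[P1,P2] Q1=[P3] Q2=[]
t=8-10: P1@Q0 runs 2, rem=6, I/O yield, promote→Q0. Q0=[P2,P1] Q1=[P3] Q2=[]
t=10-11: P2@Q0 runs 1, rem=6, I/O yield, promote→Q0. Q0=[P1,P2] Q1=[P3] Q2=[]
t=11-13: P1@Q0 runs 2, rem=4, I/O yield, promote→Q0. Q0=[P2,P1] Q1=[P3] Q2=[]
t=13-14: P2@Q0 runs 1, rem=5, I/O yield, promote→Q0. Q0=[P1,P2] Q1=[P3] Q2=[]
t=14-16: P1@Q0 runs 2, rem=2, I/O yield, promote→Q0. Q0=[P2,P1] Q1=[P3] Q2=[]
t=16-17: P2@Q0 runs 1, rem=4, I/O yield, promote→Q0. Q0=[P1,P2] Q1=[P3] Q2=[]
t=17-19: P1@Q0 runs 2, rem=0, completes. Q0=[P2] Q1=[P3] Q2=[]
t=19-20: P2@Q0 runs 1, rem=3, I/O yield, promote→Q0. Q0=[P2] Q1=[P3] Q2=[]
t=20-21: P2@Q0 runs 1, rem=2, I/O yield, promote→Q0. Q0=[P2] Q1=[P3] Q2=[]
t=21-22: P2@Q0 runs 1, rem=1, I/O yield, promote→Q0. Q0=[P2] Q1=[P3] Q2=[]
t=22-23: P2@Q0 runs 1, rem=0, completes. Q0=[] Q1=[P3] Q2=[]
t=23-27: P3@Q1 runs 4, rem=4, quantum used, demote→Q2. Q0=[] Q1=[] Q2=[P3]
t=27-31: P3@Q2 runs 4, rem=0, completes. Q0=[] Q1=[] Q2=[]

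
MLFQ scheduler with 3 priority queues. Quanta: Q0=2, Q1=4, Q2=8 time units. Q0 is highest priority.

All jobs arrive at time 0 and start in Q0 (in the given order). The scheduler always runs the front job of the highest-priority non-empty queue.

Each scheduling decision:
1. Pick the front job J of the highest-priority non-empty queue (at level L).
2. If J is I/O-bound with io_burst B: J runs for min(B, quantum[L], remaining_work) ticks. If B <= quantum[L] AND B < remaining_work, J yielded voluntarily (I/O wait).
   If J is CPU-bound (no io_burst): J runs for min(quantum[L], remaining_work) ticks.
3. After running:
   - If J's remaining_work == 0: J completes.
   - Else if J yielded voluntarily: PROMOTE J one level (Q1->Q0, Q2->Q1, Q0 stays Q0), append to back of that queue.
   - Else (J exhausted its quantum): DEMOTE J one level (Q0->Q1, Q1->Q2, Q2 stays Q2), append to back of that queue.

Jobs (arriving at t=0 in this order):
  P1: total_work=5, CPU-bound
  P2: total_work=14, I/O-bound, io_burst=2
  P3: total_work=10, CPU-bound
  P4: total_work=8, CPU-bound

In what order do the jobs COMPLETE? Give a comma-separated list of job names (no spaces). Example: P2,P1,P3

Answer: P2,P1,P3,P4

Derivation:
t=0-2: P1@Q0 runs 2, rem=3, quantum used, demote→Q1. Q0=[P2,P3,P4] Q1=[P1] Q2=[]
t=2-4: P2@Q0 runs 2, rem=12, I/O yield, promote→Q0. Q0=[P3,P4,P2] Q1=[P1] Q2=[]
t=4-6: P3@Q0 runs 2, rem=8, quantum used, demote→Q1. Q0=[P4,P2] Q1=[P1,P3] Q2=[]
t=6-8: P4@Q0 runs 2, rem=6, quantum used, demote→Q1. Q0=[P2] Q1=[P1,P3,P4] Q2=[]
t=8-10: P2@Q0 runs 2, rem=10, I/O yield, promote→Q0. Q0=[P2] Q1=[P1,P3,P4] Q2=[]
t=10-12: P2@Q0 runs 2, rem=8, I/O yield, promote→Q0. Q0=[P2] Q1=[P1,P3,P4] Q2=[]
t=12-14: P2@Q0 runs 2, rem=6, I/O yield, promote→Q0. Q0=[P2] Q1=[P1,P3,P4] Q2=[]
t=14-16: P2@Q0 runs 2, rem=4, I/O yield, promote→Q0. Q0=[P2] Q1=[P1,P3,P4] Q2=[]
t=16-18: P2@Q0 runs 2, rem=2, I/O yield, promote→Q0. Q0=[P2] Q1=[P1,P3,P4] Q2=[]
t=18-20: P2@Q0 runs 2, rem=0, completes. Q0=[] Q1=[P1,P3,P4] Q2=[]
t=20-23: P1@Q1 runs 3, rem=0, completes. Q0=[] Q1=[P3,P4] Q2=[]
t=23-27: P3@Q1 runs 4, rem=4, quantum used, demote→Q2. Q0=[] Q1=[P4] Q2=[P3]
t=27-31: P4@Q1 runs 4, rem=2, quantum used, demote→Q2. Q0=[] Q1=[] Q2=[P3,P4]
t=31-35: P3@Q2 runs 4, rem=0, completes. Q0=[] Q1=[] Q2=[P4]
t=35-37: P4@Q2 runs 2, rem=0, completes. Q0=[] Q1=[] Q2=[]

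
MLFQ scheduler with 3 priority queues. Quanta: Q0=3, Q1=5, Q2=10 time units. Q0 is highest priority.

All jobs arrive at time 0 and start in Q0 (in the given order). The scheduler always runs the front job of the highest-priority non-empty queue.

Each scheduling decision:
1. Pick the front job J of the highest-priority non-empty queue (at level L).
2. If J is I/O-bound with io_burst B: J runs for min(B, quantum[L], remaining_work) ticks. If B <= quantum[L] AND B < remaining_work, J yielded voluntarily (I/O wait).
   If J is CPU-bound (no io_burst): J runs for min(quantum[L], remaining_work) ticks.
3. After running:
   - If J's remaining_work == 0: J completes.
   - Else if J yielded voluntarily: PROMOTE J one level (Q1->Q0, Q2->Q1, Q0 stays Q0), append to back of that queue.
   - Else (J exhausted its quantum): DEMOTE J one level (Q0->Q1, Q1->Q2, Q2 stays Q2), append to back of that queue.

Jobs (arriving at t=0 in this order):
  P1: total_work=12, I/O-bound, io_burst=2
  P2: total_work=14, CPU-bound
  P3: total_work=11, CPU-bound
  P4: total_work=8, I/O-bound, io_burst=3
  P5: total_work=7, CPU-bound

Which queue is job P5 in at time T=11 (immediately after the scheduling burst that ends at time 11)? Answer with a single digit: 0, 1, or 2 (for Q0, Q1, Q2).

Answer: 0

Derivation:
t=0-2: P1@Q0 runs 2, rem=10, I/O yield, promote→Q0. Q0=[P2,P3,P4,P5,P1] Q1=[] Q2=[]
t=2-5: P2@Q0 runs 3, rem=11, quantum used, demote→Q1. Q0=[P3,P4,P5,P1] Q1=[P2] Q2=[]
t=5-8: P3@Q0 runs 3, rem=8, quantum used, demote→Q1. Q0=[P4,P5,P1] Q1=[P2,P3] Q2=[]
t=8-11: P4@Q0 runs 3, rem=5, I/O yield, promote→Q0. Q0=[P5,P1,P4] Q1=[P2,P3] Q2=[]
t=11-14: P5@Q0 runs 3, rem=4, quantum used, demote→Q1. Q0=[P1,P4] Q1=[P2,P3,P5] Q2=[]
t=14-16: P1@Q0 runs 2, rem=8, I/O yield, promote→Q0. Q0=[P4,P1] Q1=[P2,P3,P5] Q2=[]
t=16-19: P4@Q0 runs 3, rem=2, I/O yield, promote→Q0. Q0=[P1,P4] Q1=[P2,P3,P5] Q2=[]
t=19-21: P1@Q0 runs 2, rem=6, I/O yield, promote→Q0. Q0=[P4,P1] Q1=[P2,P3,P5] Q2=[]
t=21-23: P4@Q0 runs 2, rem=0, completes. Q0=[P1] Q1=[P2,P3,P5] Q2=[]
t=23-25: P1@Q0 runs 2, rem=4, I/O yield, promote→Q0. Q0=[P1] Q1=[P2,P3,P5] Q2=[]
t=25-27: P1@Q0 runs 2, rem=2, I/O yield, promote→Q0. Q0=[P1] Q1=[P2,P3,P5] Q2=[]
t=27-29: P1@Q0 runs 2, rem=0, completes. Q0=[] Q1=[P2,P3,P5] Q2=[]
t=29-34: P2@Q1 runs 5, rem=6, quantum used, demote→Q2. Q0=[] Q1=[P3,P5] Q2=[P2]
t=34-39: P3@Q1 runs 5, rem=3, quantum used, demote→Q2. Q0=[] Q1=[P5] Q2=[P2,P3]
t=39-43: P5@Q1 runs 4, rem=0, completes. Q0=[] Q1=[] Q2=[P2,P3]
t=43-49: P2@Q2 runs 6, rem=0, completes. Q0=[] Q1=[] Q2=[P3]
t=49-52: P3@Q2 runs 3, rem=0, completes. Q0=[] Q1=[] Q2=[]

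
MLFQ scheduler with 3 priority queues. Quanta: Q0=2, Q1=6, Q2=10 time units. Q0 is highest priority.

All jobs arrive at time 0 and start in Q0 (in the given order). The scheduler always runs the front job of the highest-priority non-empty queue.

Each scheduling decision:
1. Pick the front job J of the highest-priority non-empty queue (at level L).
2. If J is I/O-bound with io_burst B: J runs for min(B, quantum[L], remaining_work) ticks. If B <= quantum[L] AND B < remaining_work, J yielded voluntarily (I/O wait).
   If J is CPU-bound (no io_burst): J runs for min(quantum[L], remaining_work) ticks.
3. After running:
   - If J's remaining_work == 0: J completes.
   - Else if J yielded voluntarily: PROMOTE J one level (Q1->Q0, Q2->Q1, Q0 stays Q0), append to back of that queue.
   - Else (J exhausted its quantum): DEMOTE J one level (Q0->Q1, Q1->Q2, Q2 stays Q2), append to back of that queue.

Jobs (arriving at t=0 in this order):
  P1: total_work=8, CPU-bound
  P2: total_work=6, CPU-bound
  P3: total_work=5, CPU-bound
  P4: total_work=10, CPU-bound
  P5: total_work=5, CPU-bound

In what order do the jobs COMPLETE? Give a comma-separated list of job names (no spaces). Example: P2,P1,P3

t=0-2: P1@Q0 runs 2, rem=6, quantum used, demote→Q1. Q0=[P2,P3,P4,P5] Q1=[P1] Q2=[]
t=2-4: P2@Q0 runs 2, rem=4, quantum used, demote→Q1. Q0=[P3,P4,P5] Q1=[P1,P2] Q2=[]
t=4-6: P3@Q0 runs 2, rem=3, quantum used, demote→Q1. Q0=[P4,P5] Q1=[P1,P2,P3] Q2=[]
t=6-8: P4@Q0 runs 2, rem=8, quantum used, demote→Q1. Q0=[P5] Q1=[P1,P2,P3,P4] Q2=[]
t=8-10: P5@Q0 runs 2, rem=3, quantum used, demote→Q1. Q0=[] Q1=[P1,P2,P3,P4,P5] Q2=[]
t=10-16: P1@Q1 runs 6, rem=0, completes. Q0=[] Q1=[P2,P3,P4,P5] Q2=[]
t=16-20: P2@Q1 runs 4, rem=0, completes. Q0=[] Q1=[P3,P4,P5] Q2=[]
t=20-23: P3@Q1 runs 3, rem=0, completes. Q0=[] Q1=[P4,P5] Q2=[]
t=23-29: P4@Q1 runs 6, rem=2, quantum used, demote→Q2. Q0=[] Q1=[P5] Q2=[P4]
t=29-32: P5@Q1 runs 3, rem=0, completes. Q0=[] Q1=[] Q2=[P4]
t=32-34: P4@Q2 runs 2, rem=0, completes. Q0=[] Q1=[] Q2=[]

Answer: P1,P2,P3,P5,P4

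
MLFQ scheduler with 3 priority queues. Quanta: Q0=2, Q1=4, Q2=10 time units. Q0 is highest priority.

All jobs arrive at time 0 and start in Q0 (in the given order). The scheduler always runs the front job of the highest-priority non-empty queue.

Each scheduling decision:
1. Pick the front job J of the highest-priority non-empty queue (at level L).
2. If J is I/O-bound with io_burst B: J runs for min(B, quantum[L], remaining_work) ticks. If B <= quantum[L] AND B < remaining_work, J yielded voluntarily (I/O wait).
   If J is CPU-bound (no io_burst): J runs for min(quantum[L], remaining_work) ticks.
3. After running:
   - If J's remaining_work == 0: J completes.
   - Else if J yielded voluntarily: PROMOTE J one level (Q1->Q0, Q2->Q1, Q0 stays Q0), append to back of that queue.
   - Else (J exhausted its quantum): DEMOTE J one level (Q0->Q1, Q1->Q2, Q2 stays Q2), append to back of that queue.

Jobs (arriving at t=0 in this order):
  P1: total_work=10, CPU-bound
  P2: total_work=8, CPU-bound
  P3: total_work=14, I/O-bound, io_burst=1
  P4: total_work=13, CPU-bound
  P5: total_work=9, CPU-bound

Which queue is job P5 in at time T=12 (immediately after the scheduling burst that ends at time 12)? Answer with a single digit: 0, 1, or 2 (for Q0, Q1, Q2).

Answer: 1

Derivation:
t=0-2: P1@Q0 runs 2, rem=8, quantum used, demote→Q1. Q0=[P2,P3,P4,P5] Q1=[P1] Q2=[]
t=2-4: P2@Q0 runs 2, rem=6, quantum used, demote→Q1. Q0=[P3,P4,P5] Q1=[P1,P2] Q2=[]
t=4-5: P3@Q0 runs 1, rem=13, I/O yield, promote→Q0. Q0=[P4,P5,P3] Q1=[P1,P2] Q2=[]
t=5-7: P4@Q0 runs 2, rem=11, quantum used, demote→Q1. Q0=[P5,P3] Q1=[P1,P2,P4] Q2=[]
t=7-9: P5@Q0 runs 2, rem=7, quantum used, demote→Q1. Q0=[P3] Q1=[P1,P2,P4,P5] Q2=[]
t=9-10: P3@Q0 runs 1, rem=12, I/O yield, promote→Q0. Q0=[P3] Q1=[P1,P2,P4,P5] Q2=[]
t=10-11: P3@Q0 runs 1, rem=11, I/O yield, promote→Q0. Q0=[P3] Q1=[P1,P2,P4,P5] Q2=[]
t=11-12: P3@Q0 runs 1, rem=10, I/O yield, promote→Q0. Q0=[P3] Q1=[P1,P2,P4,P5] Q2=[]
t=12-13: P3@Q0 runs 1, rem=9, I/O yield, promote→Q0. Q0=[P3] Q1=[P1,P2,P4,P5] Q2=[]
t=13-14: P3@Q0 runs 1, rem=8, I/O yield, promote→Q0. Q0=[P3] Q1=[P1,P2,P4,P5] Q2=[]
t=14-15: P3@Q0 runs 1, rem=7, I/O yield, promote→Q0. Q0=[P3] Q1=[P1,P2,P4,P5] Q2=[]
t=15-16: P3@Q0 runs 1, rem=6, I/O yield, promote→Q0. Q0=[P3] Q1=[P1,P2,P4,P5] Q2=[]
t=16-17: P3@Q0 runs 1, rem=5, I/O yield, promote→Q0. Q0=[P3] Q1=[P1,P2,P4,P5] Q2=[]
t=17-18: P3@Q0 runs 1, rem=4, I/O yield, promote→Q0. Q0=[P3] Q1=[P1,P2,P4,P5] Q2=[]
t=18-19: P3@Q0 runs 1, rem=3, I/O yield, promote→Q0. Q0=[P3] Q1=[P1,P2,P4,P5] Q2=[]
t=19-20: P3@Q0 runs 1, rem=2, I/O yield, promote→Q0. Q0=[P3] Q1=[P1,P2,P4,P5] Q2=[]
t=20-21: P3@Q0 runs 1, rem=1, I/O yield, promote→Q0. Q0=[P3] Q1=[P1,P2,P4,P5] Q2=[]
t=21-22: P3@Q0 runs 1, rem=0, completes. Q0=[] Q1=[P1,P2,P4,P5] Q2=[]
t=22-26: P1@Q1 runs 4, rem=4, quantum used, demote→Q2. Q0=[] Q1=[P2,P4,P5] Q2=[P1]
t=26-30: P2@Q1 runs 4, rem=2, quantum used, demote→Q2. Q0=[] Q1=[P4,P5] Q2=[P1,P2]
t=30-34: P4@Q1 runs 4, rem=7, quantum used, demote→Q2. Q0=[] Q1=[P5] Q2=[P1,P2,P4]
t=34-38: P5@Q1 runs 4, rem=3, quantum used, demote→Q2. Q0=[] Q1=[] Q2=[P1,P2,P4,P5]
t=38-42: P1@Q2 runs 4, rem=0, completes. Q0=[] Q1=[] Q2=[P2,P4,P5]
t=42-44: P2@Q2 runs 2, rem=0, completes. Q0=[] Q1=[] Q2=[P4,P5]
t=44-51: P4@Q2 runs 7, rem=0, completes. Q0=[] Q1=[] Q2=[P5]
t=51-54: P5@Q2 runs 3, rem=0, completes. Q0=[] Q1=[] Q2=[]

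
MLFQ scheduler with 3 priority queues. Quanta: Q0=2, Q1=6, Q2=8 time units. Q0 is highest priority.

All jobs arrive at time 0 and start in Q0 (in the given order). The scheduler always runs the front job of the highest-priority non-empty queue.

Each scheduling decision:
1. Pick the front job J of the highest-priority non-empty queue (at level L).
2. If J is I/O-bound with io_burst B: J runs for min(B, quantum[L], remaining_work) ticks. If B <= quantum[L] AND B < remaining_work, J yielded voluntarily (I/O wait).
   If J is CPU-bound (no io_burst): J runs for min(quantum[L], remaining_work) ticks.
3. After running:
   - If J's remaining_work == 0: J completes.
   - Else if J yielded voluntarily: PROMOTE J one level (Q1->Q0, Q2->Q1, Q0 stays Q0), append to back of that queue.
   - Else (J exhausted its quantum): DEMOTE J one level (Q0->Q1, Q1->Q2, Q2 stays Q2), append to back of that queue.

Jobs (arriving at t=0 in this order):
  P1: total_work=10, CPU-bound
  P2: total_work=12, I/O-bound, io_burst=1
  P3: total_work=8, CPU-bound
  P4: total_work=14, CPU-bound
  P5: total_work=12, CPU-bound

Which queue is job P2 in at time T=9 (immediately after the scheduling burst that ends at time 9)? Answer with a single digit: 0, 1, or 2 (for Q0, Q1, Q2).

t=0-2: P1@Q0 runs 2, rem=8, quantum used, demote→Q1. Q0=[P2,P3,P4,P5] Q1=[P1] Q2=[]
t=2-3: P2@Q0 runs 1, rem=11, I/O yield, promote→Q0. Q0=[P3,P4,P5,P2] Q1=[P1] Q2=[]
t=3-5: P3@Q0 runs 2, rem=6, quantum used, demote→Q1. Q0=[P4,P5,P2] Q1=[P1,P3] Q2=[]
t=5-7: P4@Q0 runs 2, rem=12, quantum used, demote→Q1. Q0=[P5,P2] Q1=[P1,P3,P4] Q2=[]
t=7-9: P5@Q0 runs 2, rem=10, quantum used, demote→Q1. Q0=[P2] Q1=[P1,P3,P4,P5] Q2=[]
t=9-10: P2@Q0 runs 1, rem=10, I/O yield, promote→Q0. Q0=[P2] Q1=[P1,P3,P4,P5] Q2=[]
t=10-11: P2@Q0 runs 1, rem=9, I/O yield, promote→Q0. Q0=[P2] Q1=[P1,P3,P4,P5] Q2=[]
t=11-12: P2@Q0 runs 1, rem=8, I/O yield, promote→Q0. Q0=[P2] Q1=[P1,P3,P4,P5] Q2=[]
t=12-13: P2@Q0 runs 1, rem=7, I/O yield, promote→Q0. Q0=[P2] Q1=[P1,P3,P4,P5] Q2=[]
t=13-14: P2@Q0 runs 1, rem=6, I/O yield, promote→Q0. Q0=[P2] Q1=[P1,P3,P4,P5] Q2=[]
t=14-15: P2@Q0 runs 1, rem=5, I/O yield, promote→Q0. Q0=[P2] Q1=[P1,P3,P4,P5] Q2=[]
t=15-16: P2@Q0 runs 1, rem=4, I/O yield, promote→Q0. Q0=[P2] Q1=[P1,P3,P4,P5] Q2=[]
t=16-17: P2@Q0 runs 1, rem=3, I/O yield, promote→Q0. Q0=[P2] Q1=[P1,P3,P4,P5] Q2=[]
t=17-18: P2@Q0 runs 1, rem=2, I/O yield, promote→Q0. Q0=[P2] Q1=[P1,P3,P4,P5] Q2=[]
t=18-19: P2@Q0 runs 1, rem=1, I/O yield, promote→Q0. Q0=[P2] Q1=[P1,P3,P4,P5] Q2=[]
t=19-20: P2@Q0 runs 1, rem=0, completes. Q0=[] Q1=[P1,P3,P4,P5] Q2=[]
t=20-26: P1@Q1 runs 6, rem=2, quantum used, demote→Q2. Q0=[] Q1=[P3,P4,P5] Q2=[P1]
t=26-32: P3@Q1 runs 6, rem=0, completes. Q0=[] Q1=[P4,P5] Q2=[P1]
t=32-38: P4@Q1 runs 6, rem=6, quantum used, demote→Q2. Q0=[] Q1=[P5] Q2=[P1,P4]
t=38-44: P5@Q1 runs 6, rem=4, quantum used, demote→Q2. Q0=[] Q1=[] Q2=[P1,P4,P5]
t=44-46: P1@Q2 runs 2, rem=0, completes. Q0=[] Q1=[] Q2=[P4,P5]
t=46-52: P4@Q2 runs 6, rem=0, completes. Q0=[] Q1=[] Q2=[P5]
t=52-56: P5@Q2 runs 4, rem=0, completes. Q0=[] Q1=[] Q2=[]

Answer: 0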